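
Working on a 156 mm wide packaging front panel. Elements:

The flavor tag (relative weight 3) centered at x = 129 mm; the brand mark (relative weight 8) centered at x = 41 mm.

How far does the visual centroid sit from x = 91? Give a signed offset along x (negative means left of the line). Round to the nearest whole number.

≈ -26 mm

Total weight = 3 + 8 = 11.
x: (3·129 + 8·41) / 11 = 715 / 11 ≈ 65.00
Offset from x = 91: 65.00 − 91 ≈ -26.00.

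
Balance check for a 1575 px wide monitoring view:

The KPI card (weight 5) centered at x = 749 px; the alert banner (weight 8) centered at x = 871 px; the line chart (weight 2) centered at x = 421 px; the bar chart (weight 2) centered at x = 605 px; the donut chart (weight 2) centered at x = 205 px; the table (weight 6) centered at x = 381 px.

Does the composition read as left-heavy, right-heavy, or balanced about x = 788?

left-heavy

Σw = 5 + 8 + 2 + 2 + 2 + 6 = 25.
x: (5·749 + 8·871 + 2·421 + 2·605 + 2·205 + 6·381) / 25 = 15461 / 25 ≈ 618.44
618.4 vs midline 788 → left-heavy.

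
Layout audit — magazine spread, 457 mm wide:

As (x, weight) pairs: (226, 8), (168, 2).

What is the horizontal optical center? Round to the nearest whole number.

x ≈ 214

Σw = 8 + 2 = 10.
x: (8·226 + 2·168) / 10 = 2144 / 10 ≈ 214.40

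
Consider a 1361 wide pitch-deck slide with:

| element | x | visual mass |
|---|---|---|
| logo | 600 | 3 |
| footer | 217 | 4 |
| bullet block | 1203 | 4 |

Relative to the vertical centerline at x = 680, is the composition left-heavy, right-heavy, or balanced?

Weights sum to 3 + 4 + 4 = 11.
Σw·x = 3·600 + 4·217 + 4·1203 = 7480, so x̄ = 7480/11 ≈ 680.00.
680.00 = 680 exactly: balanced.

balanced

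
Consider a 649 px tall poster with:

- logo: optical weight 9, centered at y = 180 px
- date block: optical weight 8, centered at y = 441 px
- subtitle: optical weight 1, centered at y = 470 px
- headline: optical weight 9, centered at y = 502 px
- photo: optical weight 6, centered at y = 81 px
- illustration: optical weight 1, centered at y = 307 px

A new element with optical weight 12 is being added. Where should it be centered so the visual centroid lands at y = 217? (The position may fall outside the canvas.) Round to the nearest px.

y ≈ -79

With the new element, Σw becomes 9 + 8 + 1 + 9 + 6 + 1 + 12 = 46.
Along y: (10929 + 12·y) / 46 = 217 (existing moment 9·180 + 8·441 + 1·470 + 9·502 + 6·81 + 1·307 = 10929) ⇒ y = (9982 − 10929) / 12 ≈ -78.92.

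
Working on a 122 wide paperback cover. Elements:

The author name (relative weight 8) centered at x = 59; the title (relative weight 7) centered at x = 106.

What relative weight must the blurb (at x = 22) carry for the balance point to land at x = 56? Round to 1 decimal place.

w ≈ 11.0

Fixed elements: Σw = 8 + 7 = 15, Σw·x = 8·59 + 7·106 = 1214.
Set Σw·x/Σw = 56: (1214 + 22w) = 56·(15 + w).
Solving: w = (56·15 − 1214) / (22 − 56) = -374 / -34 ≈ 11.00.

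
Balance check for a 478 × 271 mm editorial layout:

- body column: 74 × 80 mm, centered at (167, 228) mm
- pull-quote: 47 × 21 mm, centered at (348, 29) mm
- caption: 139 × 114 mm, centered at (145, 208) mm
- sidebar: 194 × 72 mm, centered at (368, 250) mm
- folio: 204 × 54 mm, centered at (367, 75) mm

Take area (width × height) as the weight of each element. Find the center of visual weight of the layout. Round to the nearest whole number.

(268, 188)

Areas → weights: body column 74·80 = 5920, pull-quote 47·21 = 987, caption 139·114 = 15846, sidebar 194·72 = 13968, folio 204·54 = 11016; Σw = 47737.
x-moment: 5920·167 + 987·348 + 15846·145 + 13968·368 + 11016·367 = 12812882; centroid 12812882/47737 ≈ 268.41.
y-moment: 5920·228 + 987·29 + 15846·208 + 13968·250 + 11016·75 = 8992551; centroid 8992551/47737 ≈ 188.38.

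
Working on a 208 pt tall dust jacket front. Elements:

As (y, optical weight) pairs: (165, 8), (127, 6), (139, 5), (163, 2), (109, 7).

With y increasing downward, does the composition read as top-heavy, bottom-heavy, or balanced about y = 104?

Weights sum to 8 + 6 + 5 + 2 + 7 = 28.
Σw·y = 8·165 + 6·127 + 5·139 + 2·163 + 7·109 = 3866, so ȳ = 3866/28 ≈ 138.07.
Since 138.1 is below (larger y than) 104, the composition reads bottom-heavy.

bottom-heavy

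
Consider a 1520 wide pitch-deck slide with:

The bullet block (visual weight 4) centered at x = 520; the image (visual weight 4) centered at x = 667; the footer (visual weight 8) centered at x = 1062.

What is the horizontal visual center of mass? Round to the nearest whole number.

Total weight = 4 + 4 + 8 = 16.
x-moment: 4·520 + 4·667 + 8·1062 = 13244; centroid 13244/16 ≈ 827.75.

x ≈ 828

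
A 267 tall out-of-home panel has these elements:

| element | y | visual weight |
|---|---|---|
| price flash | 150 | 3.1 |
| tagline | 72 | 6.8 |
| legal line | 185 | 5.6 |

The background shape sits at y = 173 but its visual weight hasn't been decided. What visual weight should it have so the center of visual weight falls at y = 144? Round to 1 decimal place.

Fixed elements: Σw = 3.1 + 6.8 + 5.6 = 15.5, Σw·y = 3.1·150 + 6.8·72 + 5.6·185 = 1990.6.
Set Σw·y/Σw = 144: (1990.6 + 173w) = 144·(15.5 + w).
Rearranging, w·(173 − 144) = 144·15.5 − 1990.6 = 241.4, so w ≈ 241.4/29 = 8.32.

w ≈ 8.3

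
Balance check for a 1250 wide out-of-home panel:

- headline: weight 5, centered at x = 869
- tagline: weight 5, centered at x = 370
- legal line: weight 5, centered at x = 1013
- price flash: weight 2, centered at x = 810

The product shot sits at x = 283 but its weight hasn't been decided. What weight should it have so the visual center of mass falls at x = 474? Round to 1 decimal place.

Known weights sum to 5 + 5 + 5 + 2 = 17; their moment is 5·869 + 5·370 + 5·1013 + 2·810 = 12880.
Set Σw·x/Σw = 474: (12880 + 283w) = 474·(17 + w).
So w = (474·17 − 12880)/(283 − 474) = -4822/-191 ≈ 25.25.

w ≈ 25.2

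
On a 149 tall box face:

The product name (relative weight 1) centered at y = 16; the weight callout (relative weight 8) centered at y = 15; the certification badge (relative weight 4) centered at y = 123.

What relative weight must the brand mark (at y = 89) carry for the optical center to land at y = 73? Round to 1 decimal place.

Fixed elements: Σw = 1 + 8 + 4 = 13, Σw·y = 1·16 + 8·15 + 4·123 = 628.
For the centroid to hit 73: (628 + w·89) / (13 + w) = 73.
Solving: w = (73·13 − 628) / (89 − 73) = 321 / 16 ≈ 20.06.

w ≈ 20.1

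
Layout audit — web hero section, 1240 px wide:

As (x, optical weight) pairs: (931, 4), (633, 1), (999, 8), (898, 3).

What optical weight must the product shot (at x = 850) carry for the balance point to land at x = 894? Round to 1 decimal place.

Existing Σw = 16 (4 + 1 + 8 + 3); existing moment 4·931 + 1·633 + 8·999 + 3·898 = 15043.
Set Σw·x/Σw = 894: (15043 + 850w) = 894·(16 + w).
Rearranging, w·(850 − 894) = 894·16 − 15043 = -739, so w ≈ -739/-44 = 16.80.

w ≈ 16.8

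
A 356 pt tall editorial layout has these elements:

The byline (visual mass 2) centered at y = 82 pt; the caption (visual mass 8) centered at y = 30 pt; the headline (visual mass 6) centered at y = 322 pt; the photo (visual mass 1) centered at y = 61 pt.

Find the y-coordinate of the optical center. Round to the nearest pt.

y ≈ 141

Total weight = 2 + 8 + 6 + 1 = 17.
y: (2·82 + 8·30 + 6·322 + 1·61) / 17 = 2397 / 17 ≈ 141.00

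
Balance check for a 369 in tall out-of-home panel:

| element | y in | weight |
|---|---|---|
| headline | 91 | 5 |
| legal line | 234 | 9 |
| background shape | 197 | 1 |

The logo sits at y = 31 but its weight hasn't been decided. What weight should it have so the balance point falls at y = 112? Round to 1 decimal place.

w ≈ 13.3

Known weights sum to 5 + 9 + 1 = 15; their moment is 5·91 + 9·234 + 1·197 = 2758.
Balance at y = 112 requires (2758 + w·31) / (15 + w) = 112.
So w = (112·15 − 2758)/(31 − 112) = -1078/-81 ≈ 13.31.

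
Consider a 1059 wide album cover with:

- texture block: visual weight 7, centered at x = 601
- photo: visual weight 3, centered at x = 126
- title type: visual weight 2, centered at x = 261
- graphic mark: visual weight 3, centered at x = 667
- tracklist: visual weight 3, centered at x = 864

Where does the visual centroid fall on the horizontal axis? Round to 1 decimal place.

Weights sum to 7 + 3 + 2 + 3 + 3 = 18.
Σw·x = 7·601 + 3·126 + 2·261 + 3·667 + 3·864 = 9700, so x̄ = 9700/18 ≈ 538.89.

x ≈ 538.9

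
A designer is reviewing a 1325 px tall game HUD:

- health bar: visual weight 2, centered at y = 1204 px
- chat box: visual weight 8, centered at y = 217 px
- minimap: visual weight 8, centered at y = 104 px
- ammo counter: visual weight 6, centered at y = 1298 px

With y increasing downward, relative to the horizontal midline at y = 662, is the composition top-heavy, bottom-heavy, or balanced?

top-heavy

Weights sum to 2 + 8 + 8 + 6 = 24.
y-moment: 2·1204 + 8·217 + 8·104 + 6·1298 = 12764; centroid 12764/24 ≈ 531.83.
531.8 lies above (smaller y than) the midline 662, so the layout is top-heavy.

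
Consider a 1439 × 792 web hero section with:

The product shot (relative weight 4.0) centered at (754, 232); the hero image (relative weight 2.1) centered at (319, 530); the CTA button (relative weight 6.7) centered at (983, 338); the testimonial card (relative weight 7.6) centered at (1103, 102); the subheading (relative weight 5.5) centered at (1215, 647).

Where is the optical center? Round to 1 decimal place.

(978.3, 333.6)

Σw = 4.0 + 2.1 + 6.7 + 7.6 + 5.5 = 25.9.
x-moment: 4.0·754 + 2.1·319 + 6.7·983 + 7.6·1103 + 5.5·1215 = 25337.3; centroid 25337.3/25.9 ≈ 978.27.
y-moment: 4.0·232 + 2.1·530 + 6.7·338 + 7.6·102 + 5.5·647 = 8639.3; centroid 8639.3/25.9 ≈ 333.56.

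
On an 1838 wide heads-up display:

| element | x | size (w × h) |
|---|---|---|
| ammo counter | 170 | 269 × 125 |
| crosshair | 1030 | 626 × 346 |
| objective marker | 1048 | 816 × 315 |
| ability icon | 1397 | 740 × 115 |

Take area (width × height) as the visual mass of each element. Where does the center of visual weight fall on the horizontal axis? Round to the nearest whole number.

x ≈ 1042

Areas → weights: ammo counter 269·125 = 33625, crosshair 626·346 = 216596, objective marker 816·315 = 257040, ability icon 740·115 = 85100; Σw = 592361.
x: (33625·170 + 216596·1030 + 257040·1048 + 85100·1397) / 592361 = 617072750 / 592361 ≈ 1041.72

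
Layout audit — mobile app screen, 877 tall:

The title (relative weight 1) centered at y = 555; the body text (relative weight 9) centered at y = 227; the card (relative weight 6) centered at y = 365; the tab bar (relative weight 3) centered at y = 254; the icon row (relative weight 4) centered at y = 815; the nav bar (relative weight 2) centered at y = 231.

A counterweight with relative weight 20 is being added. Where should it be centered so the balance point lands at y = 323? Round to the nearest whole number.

y ≈ 263

After adding the counterweight, total weight = 1 + 9 + 6 + 3 + 4 + 2 + 20 = 45.
y: need Σw·y = 45·323 = 14535. Existing = 1·555 + 9·227 + 6·365 + 3·254 + 4·815 + 2·231 = 9272. Remainder 5263 / 20 ≈ 263.15.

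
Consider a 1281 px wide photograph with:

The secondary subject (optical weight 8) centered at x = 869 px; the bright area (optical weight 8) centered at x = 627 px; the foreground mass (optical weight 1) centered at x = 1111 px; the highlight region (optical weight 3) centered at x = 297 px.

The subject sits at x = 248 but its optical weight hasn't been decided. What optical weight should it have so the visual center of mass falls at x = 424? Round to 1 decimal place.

w ≈ 31.2

Existing Σw = 20 (8 + 8 + 1 + 3); existing moment 8·869 + 8·627 + 1·1111 + 3·297 = 13970.
Set Σw·x/Σw = 424: (13970 + 248w) = 424·(20 + w).
Rearranging, w·(248 − 424) = 424·20 − 13970 = -5490, so w ≈ -5490/-176 = 31.19.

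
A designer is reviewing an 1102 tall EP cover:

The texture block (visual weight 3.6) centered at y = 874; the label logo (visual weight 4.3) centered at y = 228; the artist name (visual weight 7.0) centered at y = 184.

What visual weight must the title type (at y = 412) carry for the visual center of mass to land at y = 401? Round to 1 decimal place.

Known weights sum to 3.6 + 4.3 + 7.0 = 14.9; their moment is 3.6·874 + 4.3·228 + 7.0·184 = 5414.8.
For the centroid to hit 401: (5414.8 + w·412) / (14.9 + w) = 401.
So w = (401·14.9 − 5414.8)/(412 − 401) = 560.1/11 ≈ 50.92.

w ≈ 50.9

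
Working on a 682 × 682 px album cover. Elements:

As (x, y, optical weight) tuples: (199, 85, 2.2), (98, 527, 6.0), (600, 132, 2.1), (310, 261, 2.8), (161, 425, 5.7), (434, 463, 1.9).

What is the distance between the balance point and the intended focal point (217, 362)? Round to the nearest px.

≈ 21 px

Total weight = 2.2 + 6.0 + 2.1 + 2.8 + 5.7 + 1.9 = 20.7.
x: (2.2·199 + 6.0·98 + 2.1·600 + 2.8·310 + 5.7·161 + 1.9·434) / 20.7 = 4896.1 / 20.7 ≈ 236.53
y: (2.2·85 + 6.0·527 + 2.1·132 + 2.8·261 + 5.7·425 + 1.9·463) / 20.7 = 7659.2 / 20.7 ≈ 370.01
Offset from (217, 362): Δx ≈ 19.53, Δy ≈ 8.01; distance = √(Δx² + Δy²) ≈ 21.11.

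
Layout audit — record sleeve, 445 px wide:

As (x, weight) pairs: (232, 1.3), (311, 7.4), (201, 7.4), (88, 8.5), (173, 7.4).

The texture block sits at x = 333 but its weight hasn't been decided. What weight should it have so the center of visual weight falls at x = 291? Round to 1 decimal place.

Fixed elements: Σw = 1.3 + 7.4 + 7.4 + 8.5 + 7.4 = 32.0, Σw·x = 1.3·232 + 7.4·311 + 7.4·201 + 8.5·88 + 7.4·173 = 6118.6.
For the centroid to hit 291: (6118.6 + w·333) / (32.0 + w) = 291.
Solving: w = (291·32.0 − 6118.6) / (333 − 291) = 3193.4 / 42 ≈ 76.03.

w ≈ 76.0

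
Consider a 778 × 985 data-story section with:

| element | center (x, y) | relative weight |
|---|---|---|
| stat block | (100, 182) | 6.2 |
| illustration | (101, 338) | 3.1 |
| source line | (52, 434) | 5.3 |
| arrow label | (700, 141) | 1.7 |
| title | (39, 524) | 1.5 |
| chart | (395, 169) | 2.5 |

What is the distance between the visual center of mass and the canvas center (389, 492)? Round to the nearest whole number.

≈ 297

Total weight = 6.2 + 3.1 + 5.3 + 1.7 + 1.5 + 2.5 = 20.3.
x: moment 3444.7 / weight 20.3 ≈ 169.69
Σw·y = 5924.6; ȳ = 5924.6/20.3 ≈ 291.85.
Relative to (389, 492): Δ = (-219.31, -200.15); |Δ| = √(-219.31² + -200.15²) ≈ 296.91.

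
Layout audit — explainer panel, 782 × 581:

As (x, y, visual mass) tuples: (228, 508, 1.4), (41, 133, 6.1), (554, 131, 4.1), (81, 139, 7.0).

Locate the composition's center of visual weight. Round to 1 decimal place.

Total weight = 1.4 + 6.1 + 4.1 + 7.0 = 18.6.
x-moment: 1.4·228 + 6.1·41 + 4.1·554 + 7.0·81 = 3407.7; centroid 3407.7/18.6 ≈ 183.21.
y-moment: 1.4·508 + 6.1·133 + 4.1·131 + 7.0·139 = 3032.6; centroid 3032.6/18.6 ≈ 163.04.

(183.2, 163.0)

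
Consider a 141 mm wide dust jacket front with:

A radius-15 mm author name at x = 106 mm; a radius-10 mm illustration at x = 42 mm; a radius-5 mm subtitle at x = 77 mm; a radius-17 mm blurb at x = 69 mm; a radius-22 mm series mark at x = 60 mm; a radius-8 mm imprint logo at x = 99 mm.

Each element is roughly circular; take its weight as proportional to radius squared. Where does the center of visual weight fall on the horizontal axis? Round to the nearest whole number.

Weights ∝ r²: author name 15² = 225, illustration 10² = 100, subtitle 5² = 25, blurb 17² = 289, series mark 22² = 484, imprint logo 8² = 64; Σw = 1187.
Σw·x = 225·106 + 100·42 + 25·77 + 289·69 + 484·60 + 64·99 = 85292, so x̄ = 85292/1187 ≈ 71.86.

x ≈ 72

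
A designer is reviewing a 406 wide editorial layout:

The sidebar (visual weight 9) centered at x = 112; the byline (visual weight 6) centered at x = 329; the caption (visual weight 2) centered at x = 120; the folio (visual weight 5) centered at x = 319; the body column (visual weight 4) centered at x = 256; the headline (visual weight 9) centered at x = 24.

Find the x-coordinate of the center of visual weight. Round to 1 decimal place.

Σw = 9 + 6 + 2 + 5 + 4 + 9 = 35.
Σw·x = 6057; x̄ = 6057/35 ≈ 173.06.

x ≈ 173.1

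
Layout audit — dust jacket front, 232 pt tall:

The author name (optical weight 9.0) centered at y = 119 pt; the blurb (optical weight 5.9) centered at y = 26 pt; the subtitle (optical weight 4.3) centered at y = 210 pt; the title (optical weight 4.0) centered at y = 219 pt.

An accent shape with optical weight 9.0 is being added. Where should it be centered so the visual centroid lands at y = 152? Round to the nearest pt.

y ≈ 210

With the accent shape, Σw becomes 9.0 + 5.9 + 4.3 + 4.0 + 9.0 = 32.2.
y: target moment 32.2×152 = 4894.4; current 9.0·119 + 5.9·26 + 4.3·210 + 4.0·219 = 3003.4; the accent shape supplies 1891.0, so y = 1891.0/9.0 ≈ 210.11.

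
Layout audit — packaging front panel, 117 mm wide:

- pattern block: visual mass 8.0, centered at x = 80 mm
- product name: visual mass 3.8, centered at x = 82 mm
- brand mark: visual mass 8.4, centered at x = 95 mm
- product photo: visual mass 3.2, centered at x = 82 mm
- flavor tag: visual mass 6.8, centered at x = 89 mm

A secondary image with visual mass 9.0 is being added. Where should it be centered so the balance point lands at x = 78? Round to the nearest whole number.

New total weight: (8.0 + 3.8 + 8.4 + 3.2 + 6.8) + 9.0 = 39.2.
x: need Σw·x = 39.2·78 = 3057.6. Existing = 8.0·80 + 3.8·82 + 8.4·95 + 3.2·82 + 6.8·89 = 2617.2. Remainder 440.4 / 9.0 ≈ 48.93.

x ≈ 49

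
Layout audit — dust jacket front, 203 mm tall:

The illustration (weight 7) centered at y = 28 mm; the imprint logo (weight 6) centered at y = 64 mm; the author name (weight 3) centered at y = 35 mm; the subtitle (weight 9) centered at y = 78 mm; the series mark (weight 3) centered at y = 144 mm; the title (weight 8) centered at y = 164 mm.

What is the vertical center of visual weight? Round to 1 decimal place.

Weights sum to 7 + 6 + 3 + 9 + 3 + 8 = 36.
Σw·y = 7·28 + 6·64 + 3·35 + 9·78 + 3·144 + 8·164 = 3131, so ȳ = 3131/36 ≈ 86.97.

y ≈ 87.0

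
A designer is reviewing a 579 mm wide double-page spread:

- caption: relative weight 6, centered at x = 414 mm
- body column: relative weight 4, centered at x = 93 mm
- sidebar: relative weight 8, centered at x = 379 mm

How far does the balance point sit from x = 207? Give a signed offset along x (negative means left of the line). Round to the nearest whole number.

Weights sum to 6 + 4 + 8 = 18.
Σw·x = 6·414 + 4·93 + 8·379 = 5888, so x̄ = 5888/18 ≈ 327.11.
Against x = 207, that's 327.11 − 207 = 120.11.

≈ 120 mm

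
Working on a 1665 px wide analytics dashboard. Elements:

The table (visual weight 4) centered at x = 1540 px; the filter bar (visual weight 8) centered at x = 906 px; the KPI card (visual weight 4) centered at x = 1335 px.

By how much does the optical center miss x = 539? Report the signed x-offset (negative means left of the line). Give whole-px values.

≈ 633 px

Weights sum to 4 + 8 + 4 = 16.
x-moment: 4·1540 + 8·906 + 4·1335 = 18748; centroid 18748/16 ≈ 1171.75.
Offset from x = 539: 1171.75 − 539 ≈ 632.75.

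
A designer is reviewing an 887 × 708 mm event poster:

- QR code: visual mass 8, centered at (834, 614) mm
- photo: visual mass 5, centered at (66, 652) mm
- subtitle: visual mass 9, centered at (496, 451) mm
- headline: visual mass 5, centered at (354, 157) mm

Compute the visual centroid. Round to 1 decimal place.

Weights sum to 8 + 5 + 9 + 5 = 27.
x: (8·834 + 5·66 + 9·496 + 5·354) / 27 = 13236 / 27 ≈ 490.22
y: (8·614 + 5·652 + 9·451 + 5·157) / 27 = 13016 / 27 ≈ 482.07

(490.2, 482.1)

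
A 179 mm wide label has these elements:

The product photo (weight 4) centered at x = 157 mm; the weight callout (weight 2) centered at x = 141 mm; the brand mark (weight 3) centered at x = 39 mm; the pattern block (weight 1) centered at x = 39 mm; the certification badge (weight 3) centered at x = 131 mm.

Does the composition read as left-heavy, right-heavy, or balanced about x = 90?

right-heavy

Weights sum to 4 + 2 + 3 + 1 + 3 = 13.
x-moment: 4·157 + 2·141 + 3·39 + 1·39 + 3·131 = 1459; centroid 1459/13 ≈ 112.23.
112.2 lies right of the midline 90, so the layout is right-heavy.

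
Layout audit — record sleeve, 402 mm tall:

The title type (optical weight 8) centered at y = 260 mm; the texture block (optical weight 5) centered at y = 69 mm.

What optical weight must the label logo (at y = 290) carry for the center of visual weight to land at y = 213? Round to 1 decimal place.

Known weights sum to 8 + 5 = 13; their moment is 8·260 + 5·69 = 2425.
Set Σw·y/Σw = 213: (2425 + 290w) = 213·(13 + w).
Rearranging, w·(290 − 213) = 213·13 − 2425 = 344, so w ≈ 344/77 = 4.47.

w ≈ 4.5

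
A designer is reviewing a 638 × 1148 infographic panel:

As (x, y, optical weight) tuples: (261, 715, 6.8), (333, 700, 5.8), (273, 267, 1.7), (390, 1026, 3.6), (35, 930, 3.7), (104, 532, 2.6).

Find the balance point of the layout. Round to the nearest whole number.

Weights sum to 6.8 + 5.8 + 1.7 + 3.6 + 3.7 + 2.6 = 24.2.
x: (6.8·261 + 5.8·333 + 1.7·273 + 3.6·390 + 3.7·35 + 2.6·104) / 24.2 = 5974.2 / 24.2 ≈ 246.87
y: (6.8·715 + 5.8·700 + 1.7·267 + 3.6·1026 + 3.7·930 + 2.6·532) / 24.2 = 17893.7 / 24.2 ≈ 739.41

(247, 739)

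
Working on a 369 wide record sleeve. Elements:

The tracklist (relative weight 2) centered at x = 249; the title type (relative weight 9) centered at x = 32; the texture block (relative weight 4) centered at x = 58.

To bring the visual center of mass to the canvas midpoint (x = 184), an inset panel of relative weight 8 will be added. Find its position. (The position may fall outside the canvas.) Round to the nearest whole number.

x ≈ 402

New total weight: (2 + 9 + 4) + 8 = 23.
x: target moment 23×184 = 4232; current 2·249 + 9·32 + 4·58 = 1018; the inset panel supplies 3214, so x = 3214/8 ≈ 401.75.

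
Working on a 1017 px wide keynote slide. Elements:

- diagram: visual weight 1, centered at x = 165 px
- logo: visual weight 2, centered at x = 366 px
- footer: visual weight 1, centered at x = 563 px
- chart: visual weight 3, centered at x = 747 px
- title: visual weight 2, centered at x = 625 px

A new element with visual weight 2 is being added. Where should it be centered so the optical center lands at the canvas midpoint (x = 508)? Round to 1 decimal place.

With the new element, Σw becomes 1 + 2 + 1 + 3 + 2 + 2 = 11.
x: target moment 11×508 = 5588; current 1·165 + 2·366 + 1·563 + 3·747 + 2·625 = 4951; the new element supplies 637, so x = 637/2 ≈ 318.50.

x ≈ 318.5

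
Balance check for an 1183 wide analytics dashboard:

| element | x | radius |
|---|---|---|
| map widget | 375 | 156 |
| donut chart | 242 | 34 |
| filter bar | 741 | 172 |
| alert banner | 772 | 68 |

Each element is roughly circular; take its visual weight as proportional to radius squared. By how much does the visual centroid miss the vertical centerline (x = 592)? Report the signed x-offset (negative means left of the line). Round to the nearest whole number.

≈ -7

Weights ∝ r²: map widget 156² = 24336, donut chart 34² = 1156, filter bar 172² = 29584, alert banner 68² = 4624; Σw = 59700.
x: (24336·375 + 1156·242 + 29584·741 + 4624·772) / 59700 = 34897224 / 59700 ≈ 584.54
Difference: 584.54 − 592 ≈ -7.46.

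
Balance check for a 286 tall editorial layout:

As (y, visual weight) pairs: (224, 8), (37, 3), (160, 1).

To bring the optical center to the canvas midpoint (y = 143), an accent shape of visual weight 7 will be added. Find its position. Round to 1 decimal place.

With the accent shape, Σw becomes 8 + 3 + 1 + 7 = 19.
Along y: (2063 + 7·y) / 19 = 143 (existing moment 8·224 + 3·37 + 1·160 = 2063) ⇒ y = (2717 − 2063) / 7 ≈ 93.43.

y ≈ 93.4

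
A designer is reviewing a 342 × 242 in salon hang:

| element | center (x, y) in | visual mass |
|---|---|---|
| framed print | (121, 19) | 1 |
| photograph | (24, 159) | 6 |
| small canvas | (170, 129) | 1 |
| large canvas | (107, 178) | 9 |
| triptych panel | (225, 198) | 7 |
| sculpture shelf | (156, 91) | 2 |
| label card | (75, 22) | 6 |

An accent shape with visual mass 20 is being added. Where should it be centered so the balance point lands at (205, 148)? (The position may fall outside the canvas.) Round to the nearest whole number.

(346, 165)

New total weight: (1 + 6 + 1 + 9 + 7 + 2 + 6) + 20 = 52.
x: need Σw·x = 52·205 = 10660. Existing = 1·121 + 6·24 + 1·170 + 9·107 + 7·225 + 2·156 + 6·75 = 3735. Remainder 6925 / 20 ≈ 346.25.
y: need Σw·y = 52·148 = 7696. Existing = 1·19 + 6·159 + 1·129 + 9·178 + 7·198 + 2·91 + 6·22 = 4404. Remainder 3292 / 20 ≈ 164.60.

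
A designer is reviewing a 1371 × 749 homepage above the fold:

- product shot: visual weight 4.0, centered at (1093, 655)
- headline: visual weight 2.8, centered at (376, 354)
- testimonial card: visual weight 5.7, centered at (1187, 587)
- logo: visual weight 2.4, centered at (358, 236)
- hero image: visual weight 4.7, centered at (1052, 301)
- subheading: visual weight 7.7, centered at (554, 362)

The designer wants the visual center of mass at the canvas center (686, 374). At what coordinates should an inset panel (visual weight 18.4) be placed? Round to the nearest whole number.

(494, 292)

After adding the inset panel, total weight = 4.0 + 2.8 + 5.7 + 2.4 + 4.7 + 7.7 + 18.4 = 45.7.
Along x: (22260.1 + 18.4·x) / 45.7 = 686 (existing moment 4.0·1093 + 2.8·376 + 5.7·1187 + 2.4·358 + 4.7·1052 + 7.7·554 = 22260.1) ⇒ x = (31350.2 − 22260.1) / 18.4 ≈ 494.03.
Along y: (11725.6 + 18.4·y) / 45.7 = 374 (existing moment 4.0·655 + 2.8·354 + 5.7·587 + 2.4·236 + 4.7·301 + 7.7·362 = 11725.6) ⇒ y = (17091.8 − 11725.6) / 18.4 ≈ 291.64.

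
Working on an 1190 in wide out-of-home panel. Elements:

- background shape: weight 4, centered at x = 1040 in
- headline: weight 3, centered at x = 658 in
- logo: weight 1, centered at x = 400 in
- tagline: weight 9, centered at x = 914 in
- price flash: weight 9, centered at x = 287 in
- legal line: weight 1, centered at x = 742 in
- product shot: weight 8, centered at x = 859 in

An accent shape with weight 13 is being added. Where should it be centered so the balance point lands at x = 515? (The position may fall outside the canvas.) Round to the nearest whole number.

x ≈ -18

With the accent shape, Σw becomes 4 + 3 + 1 + 9 + 9 + 1 + 8 + 13 = 48.
Along x: (24957 + 13·x) / 48 = 515 (existing moment 4·1040 + 3·658 + 1·400 + 9·914 + 9·287 + 1·742 + 8·859 = 24957) ⇒ x = (24720 − 24957) / 13 ≈ -18.23.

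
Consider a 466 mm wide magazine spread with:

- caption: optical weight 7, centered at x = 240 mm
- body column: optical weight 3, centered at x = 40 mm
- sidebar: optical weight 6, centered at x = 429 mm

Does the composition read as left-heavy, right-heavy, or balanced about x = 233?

Total weight = 7 + 3 + 6 = 16.
Σw·x = 7·240 + 3·40 + 6·429 = 4374, so x̄ = 4374/16 ≈ 273.38.
273.4 lies right of the midline 233, so the layout is right-heavy.

right-heavy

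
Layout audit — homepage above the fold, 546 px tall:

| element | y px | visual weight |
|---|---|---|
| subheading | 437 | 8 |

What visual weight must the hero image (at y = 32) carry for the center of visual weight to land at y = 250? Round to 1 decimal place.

w ≈ 6.9

Known: weight 8 with moment 8·437 = 3496.
For the centroid to hit 250: (3496 + w·32) / (8 + w) = 250.
Solving: w = (250·8 − 3496) / (32 − 250) = -1496 / -218 ≈ 6.86.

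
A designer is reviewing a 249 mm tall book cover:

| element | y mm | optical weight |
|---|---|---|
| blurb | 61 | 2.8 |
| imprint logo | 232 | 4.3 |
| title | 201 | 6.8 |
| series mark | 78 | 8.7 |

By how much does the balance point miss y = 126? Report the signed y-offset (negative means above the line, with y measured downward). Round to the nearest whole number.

Weights sum to 2.8 + 4.3 + 6.8 + 8.7 = 22.6.
Σw·y = 2.8·61 + 4.3·232 + 6.8·201 + 8.7·78 = 3213.8, so ȳ = 3213.8/22.6 ≈ 142.20.
Offset from y = 126: 142.20 − 126 ≈ 16.20.

≈ 16 mm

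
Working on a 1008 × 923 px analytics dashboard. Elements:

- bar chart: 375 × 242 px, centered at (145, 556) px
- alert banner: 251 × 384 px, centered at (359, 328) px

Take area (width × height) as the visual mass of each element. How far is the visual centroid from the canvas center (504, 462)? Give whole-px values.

Areas → weights: bar chart 375·242 = 90750, alert banner 251·384 = 96384; Σw = 187134.
Σw·x = 90750·145 + 96384·359 = 47760606, so x̄ = 47760606/187134 ≈ 255.22.
Σw·y = 90750·556 + 96384·328 = 82070952, so ȳ = 82070952/187134 ≈ 438.57.
Offset from (504, 462): Δx ≈ -248.78, Δy ≈ -23.43; distance = √(Δx² + Δy²) ≈ 249.88.

≈ 250 px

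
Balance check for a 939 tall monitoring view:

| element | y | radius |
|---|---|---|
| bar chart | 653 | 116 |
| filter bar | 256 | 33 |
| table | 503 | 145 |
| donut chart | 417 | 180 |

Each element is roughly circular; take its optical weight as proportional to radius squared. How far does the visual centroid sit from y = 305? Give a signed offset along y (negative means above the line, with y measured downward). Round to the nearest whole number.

Weights ∝ r²: bar chart 116² = 13456, filter bar 33² = 1089, table 145² = 21025, donut chart 180² = 32400; Σw = 67970.
y: (13456·653 + 1089·256 + 21025·503 + 32400·417) / 67970 = 33151927 / 67970 ≈ 487.74
Difference: 487.74 − 305 ≈ 182.74.

≈ 183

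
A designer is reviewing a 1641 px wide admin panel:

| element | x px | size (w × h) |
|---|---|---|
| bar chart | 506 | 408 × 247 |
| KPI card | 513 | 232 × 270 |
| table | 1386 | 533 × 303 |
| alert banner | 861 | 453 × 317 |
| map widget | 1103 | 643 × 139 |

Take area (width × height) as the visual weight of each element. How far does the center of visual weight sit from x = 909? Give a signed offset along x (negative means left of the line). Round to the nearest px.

Taking area as weight: bar chart 408·247 = 100776, KPI card 232·270 = 62640, table 533·303 = 161499, alert banner 453·317 = 143601, map widget 643·139 = 89377. Sum 557893.
x-moment: 100776·506 + 62640·513 + 161499·1386 + 143601·861 + 89377·1103 = 529187882; centroid 529187882/557893 ≈ 948.55.
Difference: 948.55 − 909 ≈ 39.55.

≈ 40 px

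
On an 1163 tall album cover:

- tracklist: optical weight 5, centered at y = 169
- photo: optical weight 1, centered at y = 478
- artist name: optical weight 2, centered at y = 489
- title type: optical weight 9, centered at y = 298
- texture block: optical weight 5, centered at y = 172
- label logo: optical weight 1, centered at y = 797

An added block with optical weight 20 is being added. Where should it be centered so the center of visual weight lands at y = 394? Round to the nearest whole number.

y ≈ 515

With the added block, Σw becomes 5 + 1 + 2 + 9 + 5 + 1 + 20 = 43.
Along y: (6640 + 20·y) / 43 = 394 (existing moment 5·169 + 1·478 + 2·489 + 9·298 + 5·172 + 1·797 = 6640) ⇒ y = (16942 − 6640) / 20 ≈ 515.10.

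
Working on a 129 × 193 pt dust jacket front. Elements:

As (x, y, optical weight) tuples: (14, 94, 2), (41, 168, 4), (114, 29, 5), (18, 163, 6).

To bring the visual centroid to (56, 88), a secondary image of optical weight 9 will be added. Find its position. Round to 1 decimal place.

(65.1, 33.9)

After adding the secondary image, total weight = 2 + 4 + 5 + 6 + 9 = 26.
Along x: (870 + 9·x) / 26 = 56 (existing moment 2·14 + 4·41 + 5·114 + 6·18 = 870) ⇒ x = (1456 − 870) / 9 ≈ 65.11.
Along y: (1983 + 9·y) / 26 = 88 (existing moment 2·94 + 4·168 + 5·29 + 6·163 = 1983) ⇒ y = (2288 − 1983) / 9 ≈ 33.89.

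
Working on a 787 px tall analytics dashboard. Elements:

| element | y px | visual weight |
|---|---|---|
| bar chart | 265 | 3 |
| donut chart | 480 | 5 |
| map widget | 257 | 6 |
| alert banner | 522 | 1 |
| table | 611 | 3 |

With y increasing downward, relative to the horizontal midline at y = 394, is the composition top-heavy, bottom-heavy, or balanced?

Total weight = 3 + 5 + 6 + 1 + 3 = 18.
y-moment: 3·265 + 5·480 + 6·257 + 1·522 + 3·611 = 7092; centroid 7092/18 ≈ 394.00.
394.00 = 394 exactly: balanced.

balanced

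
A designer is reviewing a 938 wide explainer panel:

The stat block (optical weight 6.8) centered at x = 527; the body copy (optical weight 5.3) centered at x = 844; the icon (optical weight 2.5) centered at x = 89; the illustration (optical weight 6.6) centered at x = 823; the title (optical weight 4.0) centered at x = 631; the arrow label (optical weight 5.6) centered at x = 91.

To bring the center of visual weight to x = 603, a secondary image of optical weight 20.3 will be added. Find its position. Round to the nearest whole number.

With the secondary image, Σw becomes 6.8 + 5.3 + 2.5 + 6.6 + 4.0 + 5.6 + 20.3 = 51.1.
x: need Σw·x = 51.1·603 = 30813.3. Existing = 6.8·527 + 5.3·844 + 2.5·89 + 6.6·823 + 4.0·631 + 5.6·91 = 16744.7. Remainder 14068.6 / 20.3 ≈ 693.03.

x ≈ 693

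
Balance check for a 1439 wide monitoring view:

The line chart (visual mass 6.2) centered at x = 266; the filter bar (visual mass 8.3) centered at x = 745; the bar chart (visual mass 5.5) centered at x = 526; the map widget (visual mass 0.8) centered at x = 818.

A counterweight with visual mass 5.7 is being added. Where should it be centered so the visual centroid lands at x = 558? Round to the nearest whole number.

With the counterweight, Σw becomes 6.2 + 8.3 + 5.5 + 0.8 + 5.7 = 26.5.
x: need Σw·x = 26.5·558 = 14787.0. Existing = 6.2·266 + 8.3·745 + 5.5·526 + 0.8·818 = 11380.1. Remainder 3406.9 / 5.7 ≈ 597.70.

x ≈ 598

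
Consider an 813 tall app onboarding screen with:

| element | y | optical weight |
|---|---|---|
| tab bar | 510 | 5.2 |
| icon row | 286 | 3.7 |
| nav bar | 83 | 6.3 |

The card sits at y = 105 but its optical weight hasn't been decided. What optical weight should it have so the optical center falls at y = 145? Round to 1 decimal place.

Existing Σw = 15.2 (5.2 + 3.7 + 6.3); existing moment 5.2·510 + 3.7·286 + 6.3·83 = 4233.1.
Balance at y = 145 requires (4233.1 + w·105) / (15.2 + w) = 145.
Rearranging, w·(105 − 145) = 145·15.2 − 4233.1 = -2029.1, so w ≈ -2029.1/-40 = 50.73.

w ≈ 50.7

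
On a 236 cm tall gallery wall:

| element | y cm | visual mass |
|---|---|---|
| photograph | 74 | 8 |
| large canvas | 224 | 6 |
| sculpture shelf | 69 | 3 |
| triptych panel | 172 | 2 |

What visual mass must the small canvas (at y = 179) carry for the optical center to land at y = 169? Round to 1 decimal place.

Fixed elements: Σw = 8 + 6 + 3 + 2 = 19, Σw·y = 8·74 + 6·224 + 3·69 + 2·172 = 2487.
For the centroid to hit 169: (2487 + w·179) / (19 + w) = 169.
So w = (169·19 − 2487)/(179 − 169) = 724/10 ≈ 72.40.

w ≈ 72.4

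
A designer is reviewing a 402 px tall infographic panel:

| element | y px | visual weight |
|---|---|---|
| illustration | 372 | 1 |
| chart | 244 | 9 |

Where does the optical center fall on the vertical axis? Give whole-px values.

Σw = 1 + 9 = 10.
y: (1·372 + 9·244) / 10 = 2568 / 10 ≈ 256.80

y ≈ 257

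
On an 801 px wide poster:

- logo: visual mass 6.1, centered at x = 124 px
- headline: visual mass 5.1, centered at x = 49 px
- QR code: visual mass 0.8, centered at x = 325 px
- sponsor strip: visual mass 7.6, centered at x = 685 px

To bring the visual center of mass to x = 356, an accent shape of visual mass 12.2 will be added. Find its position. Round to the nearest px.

x ≈ 397

New total weight: (6.1 + 5.1 + 0.8 + 7.6) + 12.2 = 31.8.
Along x: (6472.3 + 12.2·x) / 31.8 = 356 (existing moment 6.1·124 + 5.1·49 + 0.8·325 + 7.6·685 = 6472.3) ⇒ x = (11320.8 − 6472.3) / 12.2 ≈ 397.42.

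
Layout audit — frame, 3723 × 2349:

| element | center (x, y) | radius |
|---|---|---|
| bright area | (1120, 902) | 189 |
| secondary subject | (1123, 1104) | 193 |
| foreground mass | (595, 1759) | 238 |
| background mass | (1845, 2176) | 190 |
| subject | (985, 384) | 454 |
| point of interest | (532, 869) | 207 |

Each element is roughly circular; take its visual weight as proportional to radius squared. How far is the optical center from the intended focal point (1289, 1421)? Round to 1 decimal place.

r² weights: bright area 189² = 35721, secondary subject 193² = 37249, foreground mass 238² = 56644, background mass 190² = 36100, subject 454² = 206116, point of interest 207² = 42849. Total = 414679.
x-moment: 35721·1120 + 37249·1123 + 56644·595 + 36100·1845 + 206116·985 + 42849·532 = 407965755; centroid 407965755/414679 ≈ 983.81.
y-moment: 35721·902 + 37249·1104 + 56644·1759 + 36100·2176 + 206116·384 + 42849·869 = 367917959; centroid 367917959/414679 ≈ 887.24.
Offset from (1289, 1421): Δx ≈ -305.19, Δy ≈ -533.76; distance = √(Δx² + Δy²) ≈ 614.85.

≈ 614.9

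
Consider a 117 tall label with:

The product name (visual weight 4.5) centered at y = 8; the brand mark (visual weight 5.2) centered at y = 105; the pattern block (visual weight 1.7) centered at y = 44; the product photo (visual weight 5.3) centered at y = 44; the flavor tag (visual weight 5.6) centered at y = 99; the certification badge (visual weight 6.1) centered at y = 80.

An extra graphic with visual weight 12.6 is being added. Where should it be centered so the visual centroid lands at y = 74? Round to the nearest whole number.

y ≈ 87

With the extra graphic, Σw becomes 4.5 + 5.2 + 1.7 + 5.3 + 5.6 + 6.1 + 12.6 = 41.0.
y: need Σw·y = 41.0·74 = 3034.0. Existing = 4.5·8 + 5.2·105 + 1.7·44 + 5.3·44 + 5.6·99 + 6.1·80 = 1932.4. Remainder 1101.6 / 12.6 ≈ 87.43.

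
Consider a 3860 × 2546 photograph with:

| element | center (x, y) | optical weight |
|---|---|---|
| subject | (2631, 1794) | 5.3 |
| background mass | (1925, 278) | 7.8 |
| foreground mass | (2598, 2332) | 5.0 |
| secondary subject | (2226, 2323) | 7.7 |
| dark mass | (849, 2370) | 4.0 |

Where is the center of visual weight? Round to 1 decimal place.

Total weight = 5.3 + 7.8 + 5.0 + 7.7 + 4.0 = 29.8.
Σw·x = 5.3·2631 + 7.8·1925 + 5.0·2598 + 7.7·2226 + 4.0·849 = 62485.5, so x̄ = 62485.5/29.8 ≈ 2096.83.
Σw·y = 5.3·1794 + 7.8·278 + 5.0·2332 + 7.7·2323 + 4.0·2370 = 50703.7, so ȳ = 50703.7/29.8 ≈ 1701.47.

(2096.8, 1701.5)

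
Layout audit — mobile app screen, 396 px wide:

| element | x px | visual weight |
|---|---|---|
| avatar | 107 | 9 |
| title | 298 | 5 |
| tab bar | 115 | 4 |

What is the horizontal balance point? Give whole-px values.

Weights sum to 9 + 5 + 4 = 18.
x-moment: 9·107 + 5·298 + 4·115 = 2913; centroid 2913/18 ≈ 161.83.

x ≈ 162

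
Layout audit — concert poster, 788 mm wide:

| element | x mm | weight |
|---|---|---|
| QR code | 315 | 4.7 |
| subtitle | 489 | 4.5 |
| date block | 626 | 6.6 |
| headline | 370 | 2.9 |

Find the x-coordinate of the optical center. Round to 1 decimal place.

x ≈ 475.2

Σw = 4.7 + 4.5 + 6.6 + 2.9 = 18.7.
x: (4.7·315 + 4.5·489 + 6.6·626 + 2.9·370) / 18.7 = 8885.6 / 18.7 ≈ 475.17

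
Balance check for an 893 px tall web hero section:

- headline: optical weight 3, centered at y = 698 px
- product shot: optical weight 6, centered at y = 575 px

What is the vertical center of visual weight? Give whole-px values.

y ≈ 616

Total weight = 3 + 6 = 9.
y-moment: 3·698 + 6·575 = 5544; centroid 5544/9 ≈ 616.00.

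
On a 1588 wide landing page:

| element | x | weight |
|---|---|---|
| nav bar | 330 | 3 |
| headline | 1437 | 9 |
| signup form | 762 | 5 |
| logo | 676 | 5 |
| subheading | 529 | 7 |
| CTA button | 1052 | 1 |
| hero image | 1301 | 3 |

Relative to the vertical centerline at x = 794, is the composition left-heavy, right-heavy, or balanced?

right-heavy

Σw = 3 + 9 + 5 + 5 + 7 + 1 + 3 = 33.
x: moment 29771 / weight 33 ≈ 902.15
902.2 lies right of the midline 794, so the layout is right-heavy.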